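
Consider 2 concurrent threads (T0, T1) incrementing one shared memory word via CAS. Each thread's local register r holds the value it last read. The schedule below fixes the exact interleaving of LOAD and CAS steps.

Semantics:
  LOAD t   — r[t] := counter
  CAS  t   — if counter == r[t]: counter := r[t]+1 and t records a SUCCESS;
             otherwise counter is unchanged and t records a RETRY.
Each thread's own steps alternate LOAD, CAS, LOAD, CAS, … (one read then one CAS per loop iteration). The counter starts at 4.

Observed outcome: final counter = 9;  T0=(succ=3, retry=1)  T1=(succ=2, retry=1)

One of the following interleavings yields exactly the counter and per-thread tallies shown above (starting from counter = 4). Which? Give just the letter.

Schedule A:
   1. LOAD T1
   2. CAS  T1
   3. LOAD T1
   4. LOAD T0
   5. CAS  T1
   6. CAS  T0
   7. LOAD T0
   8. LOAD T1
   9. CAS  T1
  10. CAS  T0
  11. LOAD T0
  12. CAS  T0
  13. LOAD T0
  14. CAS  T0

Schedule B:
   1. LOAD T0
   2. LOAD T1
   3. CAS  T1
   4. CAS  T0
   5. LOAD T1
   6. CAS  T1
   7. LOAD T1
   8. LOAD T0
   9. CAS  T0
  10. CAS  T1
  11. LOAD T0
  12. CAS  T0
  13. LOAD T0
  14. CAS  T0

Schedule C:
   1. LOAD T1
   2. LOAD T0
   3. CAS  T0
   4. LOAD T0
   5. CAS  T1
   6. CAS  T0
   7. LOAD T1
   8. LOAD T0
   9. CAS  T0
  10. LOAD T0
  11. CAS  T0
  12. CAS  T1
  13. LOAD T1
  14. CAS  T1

B

Run B:
[1] T0.load  rd  (counter 4, T0.r 4)
[2] T1.load  rd  (counter 4, T1.r 4)
[3] T1.cas  hit  (counter 5, T1.r 4)
[4] T0.cas  miss  (counter 5, T0.r 4)
[5] T1.load  rd  (counter 5, T1.r 5)
[6] T1.cas  hit  (counter 6, T1.r 5)
[7] T1.load  rd  (counter 6, T1.r 6)
[8] T0.load  rd  (counter 6, T0.r 6)
[9] T0.cas  hit  (counter 7, T0.r 6)
[10] T1.cas  miss  (counter 7, T1.r 6)
[11] T0.load  rd  (counter 7, T0.r 7)
[12] T0.cas  hit  (counter 8, T0.r 7)
[13] T0.load  rd  (counter 8, T0.r 8)
[14] T0.cas  hit  (counter 9, T0.r 8)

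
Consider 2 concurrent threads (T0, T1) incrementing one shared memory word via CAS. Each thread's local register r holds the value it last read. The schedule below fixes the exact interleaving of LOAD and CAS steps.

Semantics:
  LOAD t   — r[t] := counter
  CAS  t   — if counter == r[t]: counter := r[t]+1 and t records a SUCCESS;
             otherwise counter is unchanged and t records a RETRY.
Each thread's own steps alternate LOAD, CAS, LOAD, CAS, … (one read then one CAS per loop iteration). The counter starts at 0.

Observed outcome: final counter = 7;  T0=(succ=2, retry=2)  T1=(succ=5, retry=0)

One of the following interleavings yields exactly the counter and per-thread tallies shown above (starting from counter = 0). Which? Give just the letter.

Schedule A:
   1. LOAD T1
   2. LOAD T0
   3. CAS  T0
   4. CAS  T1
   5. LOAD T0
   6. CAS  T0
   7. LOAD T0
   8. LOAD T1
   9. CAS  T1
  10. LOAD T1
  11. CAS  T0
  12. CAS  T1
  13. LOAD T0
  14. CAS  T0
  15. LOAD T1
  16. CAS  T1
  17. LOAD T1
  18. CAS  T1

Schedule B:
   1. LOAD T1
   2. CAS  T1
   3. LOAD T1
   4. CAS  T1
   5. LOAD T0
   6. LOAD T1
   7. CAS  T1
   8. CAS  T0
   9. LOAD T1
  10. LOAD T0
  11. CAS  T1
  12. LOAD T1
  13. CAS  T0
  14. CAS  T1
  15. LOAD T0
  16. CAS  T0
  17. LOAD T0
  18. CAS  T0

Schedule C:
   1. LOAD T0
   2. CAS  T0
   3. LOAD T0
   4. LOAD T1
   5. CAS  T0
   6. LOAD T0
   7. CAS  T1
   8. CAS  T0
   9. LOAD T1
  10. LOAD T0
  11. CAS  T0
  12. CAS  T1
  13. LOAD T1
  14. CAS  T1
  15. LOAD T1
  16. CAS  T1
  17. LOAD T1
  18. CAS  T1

Tracing schedule B:
1. LOAD T1 → mem=0 r[T1]=0 [LOAD]
2. CAS T1 → mem=1 r[T1]=0 [OK]
3. LOAD T1 → mem=1 r[T1]=1 [LOAD]
4. CAS T1 → mem=2 r[T1]=1 [OK]
5. LOAD T0 → mem=2 r[T0]=2 [LOAD]
6. LOAD T1 → mem=2 r[T1]=2 [LOAD]
7. CAS T1 → mem=3 r[T1]=2 [OK]
8. CAS T0 → mem=3 r[T0]=2 [RETRY]
9. LOAD T1 → mem=3 r[T1]=3 [LOAD]
10. LOAD T0 → mem=3 r[T0]=3 [LOAD]
11. CAS T1 → mem=4 r[T1]=3 [OK]
12. LOAD T1 → mem=4 r[T1]=4 [LOAD]
13. CAS T0 → mem=4 r[T0]=3 [RETRY]
14. CAS T1 → mem=5 r[T1]=4 [OK]
15. LOAD T0 → mem=5 r[T0]=5 [LOAD]
16. CAS T0 → mem=6 r[T0]=5 [OK]
17. LOAD T0 → mem=6 r[T0]=6 [LOAD]
18. CAS T0 → mem=7 r[T0]=6 [OK]

B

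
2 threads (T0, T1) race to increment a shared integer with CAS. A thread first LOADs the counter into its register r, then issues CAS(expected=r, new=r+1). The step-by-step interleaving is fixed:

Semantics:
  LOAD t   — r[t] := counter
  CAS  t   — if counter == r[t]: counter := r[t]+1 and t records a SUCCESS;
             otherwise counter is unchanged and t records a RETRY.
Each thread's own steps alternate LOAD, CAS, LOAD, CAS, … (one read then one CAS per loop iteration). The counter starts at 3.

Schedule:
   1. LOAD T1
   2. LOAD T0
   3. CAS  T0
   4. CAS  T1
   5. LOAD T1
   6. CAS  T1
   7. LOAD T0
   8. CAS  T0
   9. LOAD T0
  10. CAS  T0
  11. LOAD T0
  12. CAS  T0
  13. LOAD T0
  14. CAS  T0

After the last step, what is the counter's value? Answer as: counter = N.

[1] T1.load  rd  (counter 3, T1.r 3)
[2] T0.load  rd  (counter 3, T0.r 3)
[3] T0.cas  hit  (counter 4, T0.r 3)
[4] T1.cas  miss  (counter 4, T1.r 3)
[5] T1.load  rd  (counter 4, T1.r 4)
[6] T1.cas  hit  (counter 5, T1.r 4)
[7] T0.load  rd  (counter 5, T0.r 5)
[8] T0.cas  hit  (counter 6, T0.r 5)
[9] T0.load  rd  (counter 6, T0.r 6)
[10] T0.cas  hit  (counter 7, T0.r 6)
[11] T0.load  rd  (counter 7, T0.r 7)
[12] T0.cas  hit  (counter 8, T0.r 7)
[13] T0.load  rd  (counter 8, T0.r 8)
[14] T0.cas  hit  (counter 9, T0.r 8)

counter = 9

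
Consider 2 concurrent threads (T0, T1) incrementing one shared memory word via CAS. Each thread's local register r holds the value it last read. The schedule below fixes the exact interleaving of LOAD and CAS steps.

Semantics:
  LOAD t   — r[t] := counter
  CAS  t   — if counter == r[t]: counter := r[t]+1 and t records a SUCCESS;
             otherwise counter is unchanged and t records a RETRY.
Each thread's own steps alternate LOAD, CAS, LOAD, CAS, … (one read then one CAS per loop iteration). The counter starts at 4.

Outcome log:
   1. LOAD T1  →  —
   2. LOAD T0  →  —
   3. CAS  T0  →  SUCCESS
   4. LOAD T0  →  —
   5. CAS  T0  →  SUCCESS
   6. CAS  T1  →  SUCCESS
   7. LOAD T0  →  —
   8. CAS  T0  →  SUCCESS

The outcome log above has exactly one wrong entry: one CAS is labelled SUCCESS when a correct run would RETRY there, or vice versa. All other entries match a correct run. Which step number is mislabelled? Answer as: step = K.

Reference trace:
1. LOAD T1 → mem=4 r[T1]=4 [LOAD]
2. LOAD T0 → mem=4 r[T0]=4 [LOAD]
3. CAS T0 → mem=5 r[T0]=4 [OK]
4. LOAD T0 → mem=5 r[T0]=5 [LOAD]
5. CAS T0 → mem=6 r[T0]=5 [OK]
6. CAS T1 → mem=6 r[T1]=4 [RETRY]
7. LOAD T0 → mem=6 r[T0]=6 [LOAD]
8. CAS T0 → mem=7 r[T0]=6 [OK]
Mismatch at 6.

step = 6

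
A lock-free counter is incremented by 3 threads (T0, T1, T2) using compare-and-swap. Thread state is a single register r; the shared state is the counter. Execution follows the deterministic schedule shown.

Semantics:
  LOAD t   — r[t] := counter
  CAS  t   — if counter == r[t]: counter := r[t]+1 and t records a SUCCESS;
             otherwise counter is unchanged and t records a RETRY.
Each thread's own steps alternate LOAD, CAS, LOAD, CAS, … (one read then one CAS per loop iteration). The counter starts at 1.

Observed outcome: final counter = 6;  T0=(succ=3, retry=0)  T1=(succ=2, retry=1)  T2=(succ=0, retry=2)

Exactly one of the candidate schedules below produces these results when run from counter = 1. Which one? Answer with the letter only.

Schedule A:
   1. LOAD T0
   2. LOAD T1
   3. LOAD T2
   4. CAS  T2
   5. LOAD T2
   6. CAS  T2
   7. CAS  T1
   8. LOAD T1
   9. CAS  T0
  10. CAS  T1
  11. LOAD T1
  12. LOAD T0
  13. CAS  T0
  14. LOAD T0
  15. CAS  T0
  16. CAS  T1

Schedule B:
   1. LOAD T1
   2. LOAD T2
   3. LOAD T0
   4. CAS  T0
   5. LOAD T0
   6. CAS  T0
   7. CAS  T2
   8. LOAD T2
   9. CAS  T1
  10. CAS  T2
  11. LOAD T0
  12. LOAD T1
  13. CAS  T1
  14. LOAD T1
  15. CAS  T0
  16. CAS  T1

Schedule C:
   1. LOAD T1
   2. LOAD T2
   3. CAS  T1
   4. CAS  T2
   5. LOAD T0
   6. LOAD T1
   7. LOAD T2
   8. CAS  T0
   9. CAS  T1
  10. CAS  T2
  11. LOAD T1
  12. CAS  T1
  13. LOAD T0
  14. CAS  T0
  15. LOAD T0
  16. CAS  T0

Tracing schedule C:
1. LOAD T1 → mem=1 r[T1]=1 [LOAD]
2. LOAD T2 → mem=1 r[T2]=1 [LOAD]
3. CAS T1 → mem=2 r[T1]=1 [OK]
4. CAS T2 → mem=2 r[T2]=1 [RETRY]
5. LOAD T0 → mem=2 r[T0]=2 [LOAD]
6. LOAD T1 → mem=2 r[T1]=2 [LOAD]
7. LOAD T2 → mem=2 r[T2]=2 [LOAD]
8. CAS T0 → mem=3 r[T0]=2 [OK]
9. CAS T1 → mem=3 r[T1]=2 [RETRY]
10. CAS T2 → mem=3 r[T2]=2 [RETRY]
11. LOAD T1 → mem=3 r[T1]=3 [LOAD]
12. CAS T1 → mem=4 r[T1]=3 [OK]
13. LOAD T0 → mem=4 r[T0]=4 [LOAD]
14. CAS T0 → mem=5 r[T0]=4 [OK]
15. LOAD T0 → mem=5 r[T0]=5 [LOAD]
16. CAS T0 → mem=6 r[T0]=5 [OK]

C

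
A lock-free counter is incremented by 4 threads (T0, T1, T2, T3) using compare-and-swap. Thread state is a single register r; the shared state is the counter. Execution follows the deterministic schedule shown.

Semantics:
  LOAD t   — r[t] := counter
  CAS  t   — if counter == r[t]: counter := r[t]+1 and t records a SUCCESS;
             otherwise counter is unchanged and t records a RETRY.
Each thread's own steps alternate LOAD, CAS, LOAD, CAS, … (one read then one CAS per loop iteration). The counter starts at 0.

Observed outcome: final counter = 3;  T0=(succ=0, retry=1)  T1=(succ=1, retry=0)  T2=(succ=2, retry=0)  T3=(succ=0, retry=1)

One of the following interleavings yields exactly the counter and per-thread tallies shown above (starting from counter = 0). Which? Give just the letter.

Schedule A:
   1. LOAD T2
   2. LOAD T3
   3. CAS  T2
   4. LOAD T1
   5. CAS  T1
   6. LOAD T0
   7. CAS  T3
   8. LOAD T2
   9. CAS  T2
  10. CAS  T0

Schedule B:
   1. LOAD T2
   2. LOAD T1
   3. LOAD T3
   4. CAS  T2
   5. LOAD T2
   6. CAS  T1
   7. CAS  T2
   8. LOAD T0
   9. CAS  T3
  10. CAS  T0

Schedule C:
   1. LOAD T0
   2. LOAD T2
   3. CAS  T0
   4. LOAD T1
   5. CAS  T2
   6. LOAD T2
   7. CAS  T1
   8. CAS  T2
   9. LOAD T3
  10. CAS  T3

A

Run A:
   1) LOAD T2:  M=0  r_T2=0
   2) LOAD T3:  M=0  r_T3=0
   3) CAS  T2:  M=1  r_T2=0 ✓
   4) LOAD T1:  M=1  r_T1=1
   5) CAS  T1:  M=2  r_T1=1 ✓
   6) LOAD T0:  M=2  r_T0=2
   7) CAS  T3:  M=2  r_T3=0 ✗
   8) LOAD T2:  M=2  r_T2=2
   9) CAS  T2:  M=3  r_T2=2 ✓
  10) CAS  T0:  M=3  r_T0=2 ✗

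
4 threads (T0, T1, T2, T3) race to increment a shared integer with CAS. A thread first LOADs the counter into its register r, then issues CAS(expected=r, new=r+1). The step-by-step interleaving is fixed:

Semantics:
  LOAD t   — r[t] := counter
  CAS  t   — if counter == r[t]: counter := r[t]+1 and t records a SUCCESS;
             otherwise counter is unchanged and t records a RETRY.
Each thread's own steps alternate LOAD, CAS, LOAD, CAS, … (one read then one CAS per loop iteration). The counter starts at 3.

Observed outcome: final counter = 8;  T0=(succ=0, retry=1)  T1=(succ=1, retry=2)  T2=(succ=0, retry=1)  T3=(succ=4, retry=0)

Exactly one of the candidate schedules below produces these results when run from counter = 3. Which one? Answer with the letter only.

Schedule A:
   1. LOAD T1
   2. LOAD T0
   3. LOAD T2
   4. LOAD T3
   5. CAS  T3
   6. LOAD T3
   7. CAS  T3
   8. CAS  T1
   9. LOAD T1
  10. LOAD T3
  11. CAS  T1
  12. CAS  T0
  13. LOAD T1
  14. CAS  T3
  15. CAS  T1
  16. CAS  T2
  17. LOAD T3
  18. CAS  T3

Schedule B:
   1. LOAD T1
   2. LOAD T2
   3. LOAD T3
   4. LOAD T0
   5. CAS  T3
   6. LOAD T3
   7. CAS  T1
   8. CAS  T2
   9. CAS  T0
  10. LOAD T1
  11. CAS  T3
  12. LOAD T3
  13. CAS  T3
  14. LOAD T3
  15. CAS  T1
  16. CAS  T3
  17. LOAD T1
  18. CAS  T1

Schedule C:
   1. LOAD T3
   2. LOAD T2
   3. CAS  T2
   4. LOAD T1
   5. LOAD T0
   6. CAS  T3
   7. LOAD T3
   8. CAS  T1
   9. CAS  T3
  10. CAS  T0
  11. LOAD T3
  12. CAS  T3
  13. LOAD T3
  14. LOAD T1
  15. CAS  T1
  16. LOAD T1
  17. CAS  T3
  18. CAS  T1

B

Run B:
step 1: T1 LOAD ⇒ load; ctr=3 reg=3
step 2: T2 LOAD ⇒ load; ctr=3 reg=3
step 3: T3 LOAD ⇒ load; ctr=3 reg=3
step 4: T0 LOAD ⇒ load; ctr=3 reg=3
step 5: T3 CAS ⇒ ok; ctr=4 reg=3
step 6: T3 LOAD ⇒ load; ctr=4 reg=4
step 7: T1 CAS ⇒ retry; ctr=4 reg=3
step 8: T2 CAS ⇒ retry; ctr=4 reg=3
step 9: T0 CAS ⇒ retry; ctr=4 reg=3
step 10: T1 LOAD ⇒ load; ctr=4 reg=4
step 11: T3 CAS ⇒ ok; ctr=5 reg=4
step 12: T3 LOAD ⇒ load; ctr=5 reg=5
step 13: T3 CAS ⇒ ok; ctr=6 reg=5
step 14: T3 LOAD ⇒ load; ctr=6 reg=6
step 15: T1 CAS ⇒ retry; ctr=6 reg=4
step 16: T3 CAS ⇒ ok; ctr=7 reg=6
step 17: T1 LOAD ⇒ load; ctr=7 reg=7
step 18: T1 CAS ⇒ ok; ctr=8 reg=7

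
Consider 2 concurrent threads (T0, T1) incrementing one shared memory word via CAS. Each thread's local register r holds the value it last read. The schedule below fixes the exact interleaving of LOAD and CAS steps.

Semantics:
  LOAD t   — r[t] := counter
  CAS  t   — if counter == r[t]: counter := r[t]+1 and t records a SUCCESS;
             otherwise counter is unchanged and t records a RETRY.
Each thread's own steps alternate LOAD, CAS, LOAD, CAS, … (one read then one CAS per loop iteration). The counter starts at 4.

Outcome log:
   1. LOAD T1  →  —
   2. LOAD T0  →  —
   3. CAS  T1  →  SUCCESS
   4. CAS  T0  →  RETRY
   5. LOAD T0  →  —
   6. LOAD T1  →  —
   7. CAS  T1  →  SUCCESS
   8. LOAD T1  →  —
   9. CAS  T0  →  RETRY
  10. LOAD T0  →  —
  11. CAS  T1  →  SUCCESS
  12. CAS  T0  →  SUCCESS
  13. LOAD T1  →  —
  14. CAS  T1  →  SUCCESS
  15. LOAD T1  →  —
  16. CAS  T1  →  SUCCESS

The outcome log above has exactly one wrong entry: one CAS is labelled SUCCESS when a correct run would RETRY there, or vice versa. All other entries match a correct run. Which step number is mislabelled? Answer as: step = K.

step = 12

Correct run:
[1] T1.load  rd  (counter 4, T1.r 4)
[2] T0.load  rd  (counter 4, T0.r 4)
[3] T1.cas  hit  (counter 5, T1.r 4)
[4] T0.cas  miss  (counter 5, T0.r 4)
[5] T0.load  rd  (counter 5, T0.r 5)
[6] T1.load  rd  (counter 5, T1.r 5)
[7] T1.cas  hit  (counter 6, T1.r 5)
[8] T1.load  rd  (counter 6, T1.r 6)
[9] T0.cas  miss  (counter 6, T0.r 5)
[10] T0.load  rd  (counter 6, T0.r 6)
[11] T1.cas  hit  (counter 7, T1.r 6)
[12] T0.cas  miss  (counter 7, T0.r 6)
[13] T1.load  rd  (counter 7, T1.r 7)
[14] T1.cas  hit  (counter 8, T1.r 7)
[15] T1.load  rd  (counter 8, T1.r 8)
[16] T1.cas  hit  (counter 9, T1.r 8)
Flip is step 12.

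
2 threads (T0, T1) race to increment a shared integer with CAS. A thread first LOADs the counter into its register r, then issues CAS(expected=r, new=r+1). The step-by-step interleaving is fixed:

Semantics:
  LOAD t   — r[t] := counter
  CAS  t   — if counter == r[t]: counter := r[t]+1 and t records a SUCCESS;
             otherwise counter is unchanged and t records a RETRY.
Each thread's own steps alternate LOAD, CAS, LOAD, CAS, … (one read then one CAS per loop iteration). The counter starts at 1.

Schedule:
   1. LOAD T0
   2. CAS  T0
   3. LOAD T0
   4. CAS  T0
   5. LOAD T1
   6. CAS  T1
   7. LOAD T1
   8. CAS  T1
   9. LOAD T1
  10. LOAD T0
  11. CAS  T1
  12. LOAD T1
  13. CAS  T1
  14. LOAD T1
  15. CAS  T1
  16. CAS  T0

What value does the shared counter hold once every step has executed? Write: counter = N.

counter = 8

[1] T0.load  rd  (counter 1, T0.r 1)
[2] T0.cas  hit  (counter 2, T0.r 1)
[3] T0.load  rd  (counter 2, T0.r 2)
[4] T0.cas  hit  (counter 3, T0.r 2)
[5] T1.load  rd  (counter 3, T1.r 3)
[6] T1.cas  hit  (counter 4, T1.r 3)
[7] T1.load  rd  (counter 4, T1.r 4)
[8] T1.cas  hit  (counter 5, T1.r 4)
[9] T1.load  rd  (counter 5, T1.r 5)
[10] T0.load  rd  (counter 5, T0.r 5)
[11] T1.cas  hit  (counter 6, T1.r 5)
[12] T1.load  rd  (counter 6, T1.r 6)
[13] T1.cas  hit  (counter 7, T1.r 6)
[14] T1.load  rd  (counter 7, T1.r 7)
[15] T1.cas  hit  (counter 8, T1.r 7)
[16] T0.cas  miss  (counter 8, T0.r 5)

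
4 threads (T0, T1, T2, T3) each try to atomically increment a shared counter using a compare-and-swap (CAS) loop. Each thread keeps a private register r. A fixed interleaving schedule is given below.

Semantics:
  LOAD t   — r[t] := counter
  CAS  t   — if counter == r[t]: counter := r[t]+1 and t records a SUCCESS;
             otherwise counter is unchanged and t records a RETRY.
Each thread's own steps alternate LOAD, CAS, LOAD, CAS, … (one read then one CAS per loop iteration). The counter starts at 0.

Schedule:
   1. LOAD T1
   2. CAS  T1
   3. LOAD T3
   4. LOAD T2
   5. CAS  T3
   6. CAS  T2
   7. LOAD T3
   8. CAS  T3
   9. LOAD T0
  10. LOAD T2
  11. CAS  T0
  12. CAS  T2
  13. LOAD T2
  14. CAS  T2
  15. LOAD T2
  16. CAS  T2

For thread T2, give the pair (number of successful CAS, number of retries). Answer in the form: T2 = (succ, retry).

step 1: T1 LOAD ⇒ load; ctr=0 reg=0
step 2: T1 CAS ⇒ ok; ctr=1 reg=0
step 3: T3 LOAD ⇒ load; ctr=1 reg=1
step 4: T2 LOAD ⇒ load; ctr=1 reg=1
step 5: T3 CAS ⇒ ok; ctr=2 reg=1
step 6: T2 CAS ⇒ retry; ctr=2 reg=1
step 7: T3 LOAD ⇒ load; ctr=2 reg=2
step 8: T3 CAS ⇒ ok; ctr=3 reg=2
step 9: T0 LOAD ⇒ load; ctr=3 reg=3
step 10: T2 LOAD ⇒ load; ctr=3 reg=3
step 11: T0 CAS ⇒ ok; ctr=4 reg=3
step 12: T2 CAS ⇒ retry; ctr=4 reg=3
step 13: T2 LOAD ⇒ load; ctr=4 reg=4
step 14: T2 CAS ⇒ ok; ctr=5 reg=4
step 15: T2 LOAD ⇒ load; ctr=5 reg=5
step 16: T2 CAS ⇒ ok; ctr=6 reg=5

T2 = (2, 2)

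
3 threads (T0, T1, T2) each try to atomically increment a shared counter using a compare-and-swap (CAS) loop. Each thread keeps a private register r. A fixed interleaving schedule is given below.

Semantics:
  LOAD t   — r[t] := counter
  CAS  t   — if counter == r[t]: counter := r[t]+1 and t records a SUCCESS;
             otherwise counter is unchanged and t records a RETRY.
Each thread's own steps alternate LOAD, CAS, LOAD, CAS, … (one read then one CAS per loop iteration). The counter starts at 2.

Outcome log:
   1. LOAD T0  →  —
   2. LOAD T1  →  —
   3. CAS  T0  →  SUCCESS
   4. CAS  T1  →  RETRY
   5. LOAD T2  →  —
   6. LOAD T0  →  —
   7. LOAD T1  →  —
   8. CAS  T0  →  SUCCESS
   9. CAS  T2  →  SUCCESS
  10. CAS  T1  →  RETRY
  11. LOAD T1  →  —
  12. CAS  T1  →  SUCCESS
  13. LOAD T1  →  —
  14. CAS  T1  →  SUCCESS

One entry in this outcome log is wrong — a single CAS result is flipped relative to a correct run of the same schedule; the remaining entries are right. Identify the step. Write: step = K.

Reference trace:
1. LOAD T0 → mem=2 r[T0]=2 [LOAD]
2. LOAD T1 → mem=2 r[T1]=2 [LOAD]
3. CAS T0 → mem=3 r[T0]=2 [OK]
4. CAS T1 → mem=3 r[T1]=2 [RETRY]
5. LOAD T2 → mem=3 r[T2]=3 [LOAD]
6. LOAD T0 → mem=3 r[T0]=3 [LOAD]
7. LOAD T1 → mem=3 r[T1]=3 [LOAD]
8. CAS T0 → mem=4 r[T0]=3 [OK]
9. CAS T2 → mem=4 r[T2]=3 [RETRY]
10. CAS T1 → mem=4 r[T1]=3 [RETRY]
11. LOAD T1 → mem=4 r[T1]=4 [LOAD]
12. CAS T1 → mem=5 r[T1]=4 [OK]
13. LOAD T1 → mem=5 r[T1]=5 [LOAD]
14. CAS T1 → mem=6 r[T1]=5 [OK]
Log disagrees first at step 9.

step = 9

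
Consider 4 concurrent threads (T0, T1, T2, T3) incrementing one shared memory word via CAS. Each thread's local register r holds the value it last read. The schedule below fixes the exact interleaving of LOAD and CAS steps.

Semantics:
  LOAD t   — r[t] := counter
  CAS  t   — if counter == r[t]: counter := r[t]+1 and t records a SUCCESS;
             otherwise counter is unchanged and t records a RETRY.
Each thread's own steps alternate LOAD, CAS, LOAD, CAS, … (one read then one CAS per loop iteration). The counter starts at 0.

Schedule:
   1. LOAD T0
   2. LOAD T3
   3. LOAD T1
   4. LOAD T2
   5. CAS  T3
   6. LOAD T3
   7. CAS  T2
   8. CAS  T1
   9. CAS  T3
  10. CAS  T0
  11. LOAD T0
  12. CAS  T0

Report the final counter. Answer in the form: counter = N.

counter = 3

[1] T0.load  rd  (counter 0, T0.r 0)
[2] T3.load  rd  (counter 0, T3.r 0)
[3] T1.load  rd  (counter 0, T1.r 0)
[4] T2.load  rd  (counter 0, T2.r 0)
[5] T3.cas  hit  (counter 1, T3.r 0)
[6] T3.load  rd  (counter 1, T3.r 1)
[7] T2.cas  miss  (counter 1, T2.r 0)
[8] T1.cas  miss  (counter 1, T1.r 0)
[9] T3.cas  hit  (counter 2, T3.r 1)
[10] T0.cas  miss  (counter 2, T0.r 0)
[11] T0.load  rd  (counter 2, T0.r 2)
[12] T0.cas  hit  (counter 3, T0.r 2)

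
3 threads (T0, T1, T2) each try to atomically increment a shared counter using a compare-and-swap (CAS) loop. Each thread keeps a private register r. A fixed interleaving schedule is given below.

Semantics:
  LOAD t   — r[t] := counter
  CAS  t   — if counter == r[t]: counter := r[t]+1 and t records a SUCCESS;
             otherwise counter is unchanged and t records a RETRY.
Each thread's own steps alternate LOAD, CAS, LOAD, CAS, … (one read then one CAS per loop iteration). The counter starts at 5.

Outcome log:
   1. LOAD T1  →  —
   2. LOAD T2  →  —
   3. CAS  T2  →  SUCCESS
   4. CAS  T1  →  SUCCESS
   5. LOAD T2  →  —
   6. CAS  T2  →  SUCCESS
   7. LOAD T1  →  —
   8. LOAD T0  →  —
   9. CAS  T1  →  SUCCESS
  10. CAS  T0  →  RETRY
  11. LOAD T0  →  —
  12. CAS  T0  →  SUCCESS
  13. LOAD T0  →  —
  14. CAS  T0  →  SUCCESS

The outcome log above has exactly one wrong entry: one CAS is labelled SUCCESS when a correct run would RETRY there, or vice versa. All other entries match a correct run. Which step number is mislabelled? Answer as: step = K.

step = 4

Reference trace:
   1) LOAD T1:  M=5  r_T1=5
   2) LOAD T2:  M=5  r_T2=5
   3) CAS  T2:  M=6  r_T2=5 ✓
   4) CAS  T1:  M=6  r_T1=5 ✗
   5) LOAD T2:  M=6  r_T2=6
   6) CAS  T2:  M=7  r_T2=6 ✓
   7) LOAD T1:  M=7  r_T1=7
   8) LOAD T0:  M=7  r_T0=7
   9) CAS  T1:  M=8  r_T1=7 ✓
  10) CAS  T0:  M=8  r_T0=7 ✗
  11) LOAD T0:  M=8  r_T0=8
  12) CAS  T0:  M=9  r_T0=8 ✓
  13) LOAD T0:  M=9  r_T0=9
  14) CAS  T0:  M=10  r_T0=9 ✓
Mismatch at 4.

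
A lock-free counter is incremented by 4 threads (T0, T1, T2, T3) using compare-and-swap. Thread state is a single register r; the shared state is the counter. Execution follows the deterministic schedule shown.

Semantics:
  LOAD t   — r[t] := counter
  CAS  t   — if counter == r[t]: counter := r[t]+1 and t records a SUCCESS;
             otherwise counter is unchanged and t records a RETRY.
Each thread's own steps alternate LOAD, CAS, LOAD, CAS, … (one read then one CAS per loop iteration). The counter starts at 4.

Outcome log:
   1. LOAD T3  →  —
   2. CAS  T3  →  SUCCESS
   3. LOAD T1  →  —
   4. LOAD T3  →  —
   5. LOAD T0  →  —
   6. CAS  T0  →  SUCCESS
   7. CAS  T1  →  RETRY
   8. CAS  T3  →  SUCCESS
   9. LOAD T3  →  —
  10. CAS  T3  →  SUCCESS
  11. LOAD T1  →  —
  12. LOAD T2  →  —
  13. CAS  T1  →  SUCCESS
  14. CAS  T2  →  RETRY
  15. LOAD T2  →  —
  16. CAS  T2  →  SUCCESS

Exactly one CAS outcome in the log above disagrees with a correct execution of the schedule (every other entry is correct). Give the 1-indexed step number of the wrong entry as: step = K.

step = 8

Re-executing:
1. LOAD T3 → mem=4 r[T3]=4 [LOAD]
2. CAS T3 → mem=5 r[T3]=4 [OK]
3. LOAD T1 → mem=5 r[T1]=5 [LOAD]
4. LOAD T3 → mem=5 r[T3]=5 [LOAD]
5. LOAD T0 → mem=5 r[T0]=5 [LOAD]
6. CAS T0 → mem=6 r[T0]=5 [OK]
7. CAS T1 → mem=6 r[T1]=5 [RETRY]
8. CAS T3 → mem=6 r[T3]=5 [RETRY]
9. LOAD T3 → mem=6 r[T3]=6 [LOAD]
10. CAS T3 → mem=7 r[T3]=6 [OK]
11. LOAD T1 → mem=7 r[T1]=7 [LOAD]
12. LOAD T2 → mem=7 r[T2]=7 [LOAD]
13. CAS T1 → mem=8 r[T1]=7 [OK]
14. CAS T2 → mem=8 r[T2]=7 [RETRY]
15. LOAD T2 → mem=8 r[T2]=8 [LOAD]
16. CAS T2 → mem=9 r[T2]=8 [OK]
Flip is step 8.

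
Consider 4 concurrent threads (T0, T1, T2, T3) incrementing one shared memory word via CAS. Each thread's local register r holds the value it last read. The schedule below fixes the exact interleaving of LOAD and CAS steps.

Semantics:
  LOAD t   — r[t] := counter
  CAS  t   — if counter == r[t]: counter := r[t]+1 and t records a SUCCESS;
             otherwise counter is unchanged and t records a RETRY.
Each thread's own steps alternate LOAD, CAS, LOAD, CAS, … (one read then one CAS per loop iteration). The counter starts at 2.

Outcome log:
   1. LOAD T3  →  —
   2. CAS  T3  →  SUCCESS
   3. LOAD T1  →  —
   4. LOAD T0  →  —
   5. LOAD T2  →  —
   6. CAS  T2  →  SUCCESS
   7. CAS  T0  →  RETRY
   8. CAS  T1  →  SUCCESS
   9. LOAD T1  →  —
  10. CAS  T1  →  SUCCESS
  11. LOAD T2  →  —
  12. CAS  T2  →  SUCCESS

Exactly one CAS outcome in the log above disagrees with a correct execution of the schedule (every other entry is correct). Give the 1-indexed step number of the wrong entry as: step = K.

Re-executing:
   1) LOAD T3:  M=2  r_T3=2
   2) CAS  T3:  M=3  r_T3=2 ✓
   3) LOAD T1:  M=3  r_T1=3
   4) LOAD T0:  M=3  r_T0=3
   5) LOAD T2:  M=3  r_T2=3
   6) CAS  T2:  M=4  r_T2=3 ✓
   7) CAS  T0:  M=4  r_T0=3 ✗
   8) CAS  T1:  M=4  r_T1=3 ✗
   9) LOAD T1:  M=4  r_T1=4
  10) CAS  T1:  M=5  r_T1=4 ✓
  11) LOAD T2:  M=5  r_T2=5
  12) CAS  T2:  M=6  r_T2=5 ✓
Log disagrees first at step 8.

step = 8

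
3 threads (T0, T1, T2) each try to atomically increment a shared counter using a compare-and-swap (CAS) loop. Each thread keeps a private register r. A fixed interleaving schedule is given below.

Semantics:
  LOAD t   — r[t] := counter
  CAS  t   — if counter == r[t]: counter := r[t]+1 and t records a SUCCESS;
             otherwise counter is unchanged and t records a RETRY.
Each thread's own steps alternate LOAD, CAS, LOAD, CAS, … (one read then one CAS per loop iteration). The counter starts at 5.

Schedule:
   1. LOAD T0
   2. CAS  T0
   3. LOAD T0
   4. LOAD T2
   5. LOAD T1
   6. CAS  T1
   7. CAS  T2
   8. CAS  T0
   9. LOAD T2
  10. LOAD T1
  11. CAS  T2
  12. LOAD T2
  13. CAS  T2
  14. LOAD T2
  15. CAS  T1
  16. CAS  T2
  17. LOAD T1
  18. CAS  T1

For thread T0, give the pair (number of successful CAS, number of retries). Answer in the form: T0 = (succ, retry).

   1) LOAD T0:  M=5  r_T0=5
   2) CAS  T0:  M=6  r_T0=5 ✓
   3) LOAD T0:  M=6  r_T0=6
   4) LOAD T2:  M=6  r_T2=6
   5) LOAD T1:  M=6  r_T1=6
   6) CAS  T1:  M=7  r_T1=6 ✓
   7) CAS  T2:  M=7  r_T2=6 ✗
   8) CAS  T0:  M=7  r_T0=6 ✗
   9) LOAD T2:  M=7  r_T2=7
  10) LOAD T1:  M=7  r_T1=7
  11) CAS  T2:  M=8  r_T2=7 ✓
  12) LOAD T2:  M=8  r_T2=8
  13) CAS  T2:  M=9  r_T2=8 ✓
  14) LOAD T2:  M=9  r_T2=9
  15) CAS  T1:  M=9  r_T1=7 ✗
  16) CAS  T2:  M=10  r_T2=9 ✓
  17) LOAD T1:  M=10  r_T1=10
  18) CAS  T1:  M=11  r_T1=10 ✓

T0 = (1, 1)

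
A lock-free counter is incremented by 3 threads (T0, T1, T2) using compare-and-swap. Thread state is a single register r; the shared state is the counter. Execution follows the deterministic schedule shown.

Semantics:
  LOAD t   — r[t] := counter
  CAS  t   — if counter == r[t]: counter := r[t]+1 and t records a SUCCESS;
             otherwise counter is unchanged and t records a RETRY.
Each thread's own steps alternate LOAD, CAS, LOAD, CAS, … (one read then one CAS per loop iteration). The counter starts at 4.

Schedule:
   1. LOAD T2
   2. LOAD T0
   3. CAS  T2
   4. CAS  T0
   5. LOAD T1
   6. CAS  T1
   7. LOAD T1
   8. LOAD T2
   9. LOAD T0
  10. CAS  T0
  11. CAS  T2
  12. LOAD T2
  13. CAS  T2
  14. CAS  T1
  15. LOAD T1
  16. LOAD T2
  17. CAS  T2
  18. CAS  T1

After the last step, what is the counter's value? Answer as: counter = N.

counter = 9

   1) LOAD T2:  M=4  r_T2=4
   2) LOAD T0:  M=4  r_T0=4
   3) CAS  T2:  M=5  r_T2=4 ✓
   4) CAS  T0:  M=5  r_T0=4 ✗
   5) LOAD T1:  M=5  r_T1=5
   6) CAS  T1:  M=6  r_T1=5 ✓
   7) LOAD T1:  M=6  r_T1=6
   8) LOAD T2:  M=6  r_T2=6
   9) LOAD T0:  M=6  r_T0=6
  10) CAS  T0:  M=7  r_T0=6 ✓
  11) CAS  T2:  M=7  r_T2=6 ✗
  12) LOAD T2:  M=7  r_T2=7
  13) CAS  T2:  M=8  r_T2=7 ✓
  14) CAS  T1:  M=8  r_T1=6 ✗
  15) LOAD T1:  M=8  r_T1=8
  16) LOAD T2:  M=8  r_T2=8
  17) CAS  T2:  M=9  r_T2=8 ✓
  18) CAS  T1:  M=9  r_T1=8 ✗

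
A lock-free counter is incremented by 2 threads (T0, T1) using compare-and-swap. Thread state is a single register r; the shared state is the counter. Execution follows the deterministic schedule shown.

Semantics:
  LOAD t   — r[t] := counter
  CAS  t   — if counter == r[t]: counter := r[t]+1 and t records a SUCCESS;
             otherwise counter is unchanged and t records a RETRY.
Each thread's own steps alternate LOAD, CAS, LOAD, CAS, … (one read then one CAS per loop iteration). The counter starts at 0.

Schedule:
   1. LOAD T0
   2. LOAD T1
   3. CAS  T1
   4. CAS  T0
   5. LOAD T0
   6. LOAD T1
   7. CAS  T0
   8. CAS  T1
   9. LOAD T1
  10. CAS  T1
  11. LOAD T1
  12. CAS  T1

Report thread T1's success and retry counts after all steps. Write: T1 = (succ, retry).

[1] T0.load  rd  (counter 0, T0.r 0)
[2] T1.load  rd  (counter 0, T1.r 0)
[3] T1.cas  hit  (counter 1, T1.r 0)
[4] T0.cas  miss  (counter 1, T0.r 0)
[5] T0.load  rd  (counter 1, T0.r 1)
[6] T1.load  rd  (counter 1, T1.r 1)
[7] T0.cas  hit  (counter 2, T0.r 1)
[8] T1.cas  miss  (counter 2, T1.r 1)
[9] T1.load  rd  (counter 2, T1.r 2)
[10] T1.cas  hit  (counter 3, T1.r 2)
[11] T1.load  rd  (counter 3, T1.r 3)
[12] T1.cas  hit  (counter 4, T1.r 3)

T1 = (3, 1)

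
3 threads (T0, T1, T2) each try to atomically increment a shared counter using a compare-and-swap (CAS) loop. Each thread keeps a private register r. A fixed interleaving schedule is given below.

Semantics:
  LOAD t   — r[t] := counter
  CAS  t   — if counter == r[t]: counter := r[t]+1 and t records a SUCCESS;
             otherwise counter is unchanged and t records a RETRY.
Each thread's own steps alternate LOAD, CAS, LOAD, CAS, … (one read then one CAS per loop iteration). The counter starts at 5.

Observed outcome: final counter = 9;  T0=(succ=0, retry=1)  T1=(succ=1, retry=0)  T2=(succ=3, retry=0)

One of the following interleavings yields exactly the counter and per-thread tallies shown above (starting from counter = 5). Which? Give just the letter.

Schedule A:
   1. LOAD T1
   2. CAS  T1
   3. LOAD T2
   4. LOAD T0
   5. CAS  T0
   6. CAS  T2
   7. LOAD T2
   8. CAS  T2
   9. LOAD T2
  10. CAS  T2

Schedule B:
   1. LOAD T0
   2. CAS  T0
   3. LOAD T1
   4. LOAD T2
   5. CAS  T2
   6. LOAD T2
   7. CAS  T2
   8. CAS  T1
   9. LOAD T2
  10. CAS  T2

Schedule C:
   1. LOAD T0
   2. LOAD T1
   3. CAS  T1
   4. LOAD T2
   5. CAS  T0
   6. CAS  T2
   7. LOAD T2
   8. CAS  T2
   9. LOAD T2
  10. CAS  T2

Run C:
[1] T0.load  rd  (counter 5, T0.r 5)
[2] T1.load  rd  (counter 5, T1.r 5)
[3] T1.cas  hit  (counter 6, T1.r 5)
[4] T2.load  rd  (counter 6, T2.r 6)
[5] T0.cas  miss  (counter 6, T0.r 5)
[6] T2.cas  hit  (counter 7, T2.r 6)
[7] T2.load  rd  (counter 7, T2.r 7)
[8] T2.cas  hit  (counter 8, T2.r 7)
[9] T2.load  rd  (counter 8, T2.r 8)
[10] T2.cas  hit  (counter 9, T2.r 8)

C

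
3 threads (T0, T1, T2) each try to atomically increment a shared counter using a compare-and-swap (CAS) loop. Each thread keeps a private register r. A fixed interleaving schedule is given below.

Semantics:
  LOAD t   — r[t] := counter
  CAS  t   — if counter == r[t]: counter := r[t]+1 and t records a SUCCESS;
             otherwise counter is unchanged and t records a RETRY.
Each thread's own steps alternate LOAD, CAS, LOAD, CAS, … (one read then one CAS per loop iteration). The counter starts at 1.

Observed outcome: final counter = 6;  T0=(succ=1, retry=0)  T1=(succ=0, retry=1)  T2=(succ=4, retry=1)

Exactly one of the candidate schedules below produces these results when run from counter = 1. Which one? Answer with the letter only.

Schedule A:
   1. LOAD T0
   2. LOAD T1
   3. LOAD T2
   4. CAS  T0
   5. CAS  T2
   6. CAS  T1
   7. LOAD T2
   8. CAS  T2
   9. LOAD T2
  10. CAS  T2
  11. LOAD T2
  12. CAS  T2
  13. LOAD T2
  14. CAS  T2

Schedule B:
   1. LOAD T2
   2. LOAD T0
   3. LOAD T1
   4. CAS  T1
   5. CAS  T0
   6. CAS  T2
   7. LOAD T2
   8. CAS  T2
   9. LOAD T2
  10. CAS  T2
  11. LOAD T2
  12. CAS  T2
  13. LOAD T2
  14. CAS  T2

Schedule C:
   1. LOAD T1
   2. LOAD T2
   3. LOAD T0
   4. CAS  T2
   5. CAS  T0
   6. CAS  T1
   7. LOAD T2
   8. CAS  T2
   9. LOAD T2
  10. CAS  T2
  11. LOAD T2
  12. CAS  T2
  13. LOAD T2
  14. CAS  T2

A

Simulating candidate A:
[1] T0.load  rd  (counter 1, T0.r 1)
[2] T1.load  rd  (counter 1, T1.r 1)
[3] T2.load  rd  (counter 1, T2.r 1)
[4] T0.cas  hit  (counter 2, T0.r 1)
[5] T2.cas  miss  (counter 2, T2.r 1)
[6] T1.cas  miss  (counter 2, T1.r 1)
[7] T2.load  rd  (counter 2, T2.r 2)
[8] T2.cas  hit  (counter 3, T2.r 2)
[9] T2.load  rd  (counter 3, T2.r 3)
[10] T2.cas  hit  (counter 4, T2.r 3)
[11] T2.load  rd  (counter 4, T2.r 4)
[12] T2.cas  hit  (counter 5, T2.r 4)
[13] T2.load  rd  (counter 5, T2.r 5)
[14] T2.cas  hit  (counter 6, T2.r 5)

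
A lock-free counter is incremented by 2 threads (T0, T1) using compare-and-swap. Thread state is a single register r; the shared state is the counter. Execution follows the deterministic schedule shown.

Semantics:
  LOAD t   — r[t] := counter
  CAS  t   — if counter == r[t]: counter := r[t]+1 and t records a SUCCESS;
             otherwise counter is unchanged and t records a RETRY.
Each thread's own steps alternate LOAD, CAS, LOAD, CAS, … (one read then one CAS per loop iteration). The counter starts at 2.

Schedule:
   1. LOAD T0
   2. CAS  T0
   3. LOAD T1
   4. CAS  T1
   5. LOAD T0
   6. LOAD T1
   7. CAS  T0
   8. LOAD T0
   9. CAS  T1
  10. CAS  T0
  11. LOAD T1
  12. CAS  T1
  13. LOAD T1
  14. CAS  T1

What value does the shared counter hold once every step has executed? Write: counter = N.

   1) LOAD T0:  M=2  r_T0=2
   2) CAS  T0:  M=3  r_T0=2 ✓
   3) LOAD T1:  M=3  r_T1=3
   4) CAS  T1:  M=4  r_T1=3 ✓
   5) LOAD T0:  M=4  r_T0=4
   6) LOAD T1:  M=4  r_T1=4
   7) CAS  T0:  M=5  r_T0=4 ✓
   8) LOAD T0:  M=5  r_T0=5
   9) CAS  T1:  M=5  r_T1=4 ✗
  10) CAS  T0:  M=6  r_T0=5 ✓
  11) LOAD T1:  M=6  r_T1=6
  12) CAS  T1:  M=7  r_T1=6 ✓
  13) LOAD T1:  M=7  r_T1=7
  14) CAS  T1:  M=8  r_T1=7 ✓

counter = 8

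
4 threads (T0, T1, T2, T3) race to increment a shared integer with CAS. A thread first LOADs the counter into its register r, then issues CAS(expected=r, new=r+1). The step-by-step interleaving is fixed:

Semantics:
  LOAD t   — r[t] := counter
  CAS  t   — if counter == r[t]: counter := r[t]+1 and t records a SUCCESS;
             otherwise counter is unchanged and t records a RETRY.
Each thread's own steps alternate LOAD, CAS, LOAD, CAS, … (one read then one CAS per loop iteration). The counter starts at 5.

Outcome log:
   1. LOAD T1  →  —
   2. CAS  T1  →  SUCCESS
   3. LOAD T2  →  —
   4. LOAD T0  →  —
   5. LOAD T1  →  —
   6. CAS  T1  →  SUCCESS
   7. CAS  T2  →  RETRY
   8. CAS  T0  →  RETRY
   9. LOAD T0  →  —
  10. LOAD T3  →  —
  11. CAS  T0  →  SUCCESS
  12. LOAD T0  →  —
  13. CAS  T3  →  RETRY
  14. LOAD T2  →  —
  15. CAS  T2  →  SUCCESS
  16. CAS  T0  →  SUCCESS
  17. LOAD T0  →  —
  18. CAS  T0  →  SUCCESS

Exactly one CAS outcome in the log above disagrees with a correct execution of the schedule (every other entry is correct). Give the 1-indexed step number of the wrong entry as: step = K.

Re-executing:
T1 LOAD — after: cnt=5, r=5 — load
T1 CAS — after: cnt=6, r=5 — ok
T2 LOAD — after: cnt=6, r=6 — load
T0 LOAD — after: cnt=6, r=6 — load
T1 LOAD — after: cnt=6, r=6 — load
T1 CAS — after: cnt=7, r=6 — ok
T2 CAS — after: cnt=7, r=6 — retry
T0 CAS — after: cnt=7, r=6 — retry
T0 LOAD — after: cnt=7, r=7 — load
T3 LOAD — after: cnt=7, r=7 — load
T0 CAS — after: cnt=8, r=7 — ok
T0 LOAD — after: cnt=8, r=8 — load
T3 CAS — after: cnt=8, r=7 — retry
T2 LOAD — after: cnt=8, r=8 — load
T2 CAS — after: cnt=9, r=8 — ok
T0 CAS — after: cnt=9, r=8 — retry
T0 LOAD — after: cnt=9, r=9 — load
T0 CAS — after: cnt=10, r=9 — ok
Mismatch at 16.

step = 16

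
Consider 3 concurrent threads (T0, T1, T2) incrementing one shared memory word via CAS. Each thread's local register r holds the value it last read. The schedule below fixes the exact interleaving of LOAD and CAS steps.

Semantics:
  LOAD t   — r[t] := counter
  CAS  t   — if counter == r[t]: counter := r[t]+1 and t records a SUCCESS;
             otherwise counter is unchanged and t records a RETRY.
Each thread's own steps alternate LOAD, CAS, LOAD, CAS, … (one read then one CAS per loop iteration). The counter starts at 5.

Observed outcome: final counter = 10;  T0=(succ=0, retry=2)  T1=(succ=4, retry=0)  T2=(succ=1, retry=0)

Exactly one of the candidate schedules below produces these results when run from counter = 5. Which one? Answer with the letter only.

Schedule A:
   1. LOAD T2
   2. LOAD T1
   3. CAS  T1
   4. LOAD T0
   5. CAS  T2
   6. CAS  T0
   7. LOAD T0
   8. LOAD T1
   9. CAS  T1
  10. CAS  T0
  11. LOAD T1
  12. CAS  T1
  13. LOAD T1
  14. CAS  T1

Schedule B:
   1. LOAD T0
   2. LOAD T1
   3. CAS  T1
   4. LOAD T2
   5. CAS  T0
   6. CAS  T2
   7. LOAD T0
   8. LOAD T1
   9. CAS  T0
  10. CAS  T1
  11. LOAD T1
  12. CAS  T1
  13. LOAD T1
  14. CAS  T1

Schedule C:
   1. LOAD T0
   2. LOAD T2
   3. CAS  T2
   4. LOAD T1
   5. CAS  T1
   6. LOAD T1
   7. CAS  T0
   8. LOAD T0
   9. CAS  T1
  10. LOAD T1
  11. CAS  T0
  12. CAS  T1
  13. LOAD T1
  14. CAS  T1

Tracing schedule C:
step 1: T0 LOAD ⇒ load; ctr=5 reg=5
step 2: T2 LOAD ⇒ load; ctr=5 reg=5
step 3: T2 CAS ⇒ ok; ctr=6 reg=5
step 4: T1 LOAD ⇒ load; ctr=6 reg=6
step 5: T1 CAS ⇒ ok; ctr=7 reg=6
step 6: T1 LOAD ⇒ load; ctr=7 reg=7
step 7: T0 CAS ⇒ retry; ctr=7 reg=5
step 8: T0 LOAD ⇒ load; ctr=7 reg=7
step 9: T1 CAS ⇒ ok; ctr=8 reg=7
step 10: T1 LOAD ⇒ load; ctr=8 reg=8
step 11: T0 CAS ⇒ retry; ctr=8 reg=7
step 12: T1 CAS ⇒ ok; ctr=9 reg=8
step 13: T1 LOAD ⇒ load; ctr=9 reg=9
step 14: T1 CAS ⇒ ok; ctr=10 reg=9

C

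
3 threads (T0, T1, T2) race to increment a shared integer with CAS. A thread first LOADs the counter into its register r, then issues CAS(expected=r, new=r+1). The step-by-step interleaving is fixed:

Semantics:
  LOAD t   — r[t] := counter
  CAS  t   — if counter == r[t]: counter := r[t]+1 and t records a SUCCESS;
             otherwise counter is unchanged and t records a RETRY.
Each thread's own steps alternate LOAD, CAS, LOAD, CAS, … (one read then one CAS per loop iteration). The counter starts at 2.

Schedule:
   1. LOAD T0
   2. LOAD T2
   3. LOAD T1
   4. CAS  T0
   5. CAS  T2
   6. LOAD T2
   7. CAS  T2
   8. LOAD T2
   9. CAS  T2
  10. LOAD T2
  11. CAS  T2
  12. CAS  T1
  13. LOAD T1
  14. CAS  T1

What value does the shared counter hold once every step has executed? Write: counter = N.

1. LOAD T0 → mem=2 r[T0]=2 [LOAD]
2. LOAD T2 → mem=2 r[T2]=2 [LOAD]
3. LOAD T1 → mem=2 r[T1]=2 [LOAD]
4. CAS T0 → mem=3 r[T0]=2 [OK]
5. CAS T2 → mem=3 r[T2]=2 [RETRY]
6. LOAD T2 → mem=3 r[T2]=3 [LOAD]
7. CAS T2 → mem=4 r[T2]=3 [OK]
8. LOAD T2 → mem=4 r[T2]=4 [LOAD]
9. CAS T2 → mem=5 r[T2]=4 [OK]
10. LOAD T2 → mem=5 r[T2]=5 [LOAD]
11. CAS T2 → mem=6 r[T2]=5 [OK]
12. CAS T1 → mem=6 r[T1]=2 [RETRY]
13. LOAD T1 → mem=6 r[T1]=6 [LOAD]
14. CAS T1 → mem=7 r[T1]=6 [OK]

counter = 7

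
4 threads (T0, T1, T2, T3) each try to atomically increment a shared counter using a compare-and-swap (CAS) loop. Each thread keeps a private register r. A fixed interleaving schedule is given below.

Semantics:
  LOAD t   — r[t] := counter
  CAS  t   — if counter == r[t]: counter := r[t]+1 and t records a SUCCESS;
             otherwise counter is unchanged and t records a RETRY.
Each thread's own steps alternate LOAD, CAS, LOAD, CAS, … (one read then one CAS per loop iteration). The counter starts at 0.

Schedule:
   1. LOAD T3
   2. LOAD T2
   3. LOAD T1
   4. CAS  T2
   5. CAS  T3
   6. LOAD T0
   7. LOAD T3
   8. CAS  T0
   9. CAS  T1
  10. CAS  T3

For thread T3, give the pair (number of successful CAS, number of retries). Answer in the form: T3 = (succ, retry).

T3 = (0, 2)

   1) LOAD T3:  M=0  r_T3=0
   2) LOAD T2:  M=0  r_T2=0
   3) LOAD T1:  M=0  r_T1=0
   4) CAS  T2:  M=1  r_T2=0 ✓
   5) CAS  T3:  M=1  r_T3=0 ✗
   6) LOAD T0:  M=1  r_T0=1
   7) LOAD T3:  M=1  r_T3=1
   8) CAS  T0:  M=2  r_T0=1 ✓
   9) CAS  T1:  M=2  r_T1=0 ✗
  10) CAS  T3:  M=2  r_T3=1 ✗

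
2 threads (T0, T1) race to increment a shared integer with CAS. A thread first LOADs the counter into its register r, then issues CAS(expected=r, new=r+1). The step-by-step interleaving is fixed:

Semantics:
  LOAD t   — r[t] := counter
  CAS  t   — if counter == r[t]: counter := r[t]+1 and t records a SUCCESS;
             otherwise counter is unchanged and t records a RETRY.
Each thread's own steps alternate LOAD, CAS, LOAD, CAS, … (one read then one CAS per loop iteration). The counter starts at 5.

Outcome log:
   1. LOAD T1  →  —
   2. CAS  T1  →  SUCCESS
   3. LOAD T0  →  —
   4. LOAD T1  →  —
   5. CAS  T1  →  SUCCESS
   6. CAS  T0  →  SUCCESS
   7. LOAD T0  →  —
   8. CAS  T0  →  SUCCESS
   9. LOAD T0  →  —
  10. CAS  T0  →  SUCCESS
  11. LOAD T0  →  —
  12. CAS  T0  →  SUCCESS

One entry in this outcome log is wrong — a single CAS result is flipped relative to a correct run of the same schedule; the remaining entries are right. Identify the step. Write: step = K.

Reference trace:
T1 LOAD — after: cnt=5, r=5 — load
T1 CAS — after: cnt=6, r=5 — ok
T0 LOAD — after: cnt=6, r=6 — load
T1 LOAD — after: cnt=6, r=6 — load
T1 CAS — after: cnt=7, r=6 — ok
T0 CAS — after: cnt=7, r=6 — retry
T0 LOAD — after: cnt=7, r=7 — load
T0 CAS — after: cnt=8, r=7 — ok
T0 LOAD — after: cnt=8, r=8 — load
T0 CAS — after: cnt=9, r=8 — ok
T0 LOAD — after: cnt=9, r=9 — load
T0 CAS — after: cnt=10, r=9 — ok
Mismatch at 6.

step = 6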